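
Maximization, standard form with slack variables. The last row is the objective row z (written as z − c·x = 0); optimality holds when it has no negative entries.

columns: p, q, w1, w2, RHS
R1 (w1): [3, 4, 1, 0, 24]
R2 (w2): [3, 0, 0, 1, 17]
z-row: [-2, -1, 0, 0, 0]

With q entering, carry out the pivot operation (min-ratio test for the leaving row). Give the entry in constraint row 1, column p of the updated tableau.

Ratio test on column q — row 1: 24/4 = 6; row 2: entry 0 ≤ 0. Minimum is 6 at row 1 (w1 leaves); pivot element 4.
Divide row 1 by 4; eliminate column q from the other rows.
In the new row 1, the p entry is the old entry divided by the pivot: 3/4 = 3/4.

3/4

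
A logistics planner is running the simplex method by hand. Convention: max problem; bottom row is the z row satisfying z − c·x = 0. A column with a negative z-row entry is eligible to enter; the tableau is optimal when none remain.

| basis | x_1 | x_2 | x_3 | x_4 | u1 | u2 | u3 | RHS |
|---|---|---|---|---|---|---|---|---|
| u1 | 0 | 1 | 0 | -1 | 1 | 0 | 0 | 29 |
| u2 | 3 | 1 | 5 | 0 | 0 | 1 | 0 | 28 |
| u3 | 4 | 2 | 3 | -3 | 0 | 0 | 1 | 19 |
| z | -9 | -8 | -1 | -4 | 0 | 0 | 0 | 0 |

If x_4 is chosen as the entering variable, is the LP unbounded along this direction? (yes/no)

yes

Every constraint-row entry in column x_4 is ≤ 0, so increasing x_4 is unbounded.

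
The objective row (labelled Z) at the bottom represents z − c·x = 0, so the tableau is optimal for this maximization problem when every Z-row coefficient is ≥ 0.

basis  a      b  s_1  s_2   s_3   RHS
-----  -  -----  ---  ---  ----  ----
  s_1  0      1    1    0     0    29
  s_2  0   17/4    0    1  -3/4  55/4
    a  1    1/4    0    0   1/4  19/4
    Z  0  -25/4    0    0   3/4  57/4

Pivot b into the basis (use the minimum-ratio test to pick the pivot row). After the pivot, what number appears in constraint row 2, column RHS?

55/17

Ratio test on column b — row 1: 29/1 = 29; row 2: (55/4)/(17/4) = 55/17; row 3: (19/4)/(1/4) = 19. Minimum is 55/17 at row 2 (s_2 leaves); pivot element 17/4.
Divide row 2 by 17/4; eliminate column b from the other rows.
In the new row 2, the RHS entry is the old entry divided by the pivot: (55/4)/(17/4) = 55/17.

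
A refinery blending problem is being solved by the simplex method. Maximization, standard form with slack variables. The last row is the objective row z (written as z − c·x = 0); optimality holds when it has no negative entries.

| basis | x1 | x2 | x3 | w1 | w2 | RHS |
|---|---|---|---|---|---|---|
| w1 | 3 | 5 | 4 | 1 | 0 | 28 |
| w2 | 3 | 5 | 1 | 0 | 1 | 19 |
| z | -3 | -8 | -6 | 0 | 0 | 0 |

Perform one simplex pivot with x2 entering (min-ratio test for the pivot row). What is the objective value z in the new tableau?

152/5

Ratio test on column x2 — row 1: 28/5 = 28/5; row 2: 19/5 = 19/5. Minimum is 19/5 at row 2 (w2 leaves); pivot element 5.
Pivot on row 2; the z-row RHS becomes 0 − (-8)·(19/5) = 152/5.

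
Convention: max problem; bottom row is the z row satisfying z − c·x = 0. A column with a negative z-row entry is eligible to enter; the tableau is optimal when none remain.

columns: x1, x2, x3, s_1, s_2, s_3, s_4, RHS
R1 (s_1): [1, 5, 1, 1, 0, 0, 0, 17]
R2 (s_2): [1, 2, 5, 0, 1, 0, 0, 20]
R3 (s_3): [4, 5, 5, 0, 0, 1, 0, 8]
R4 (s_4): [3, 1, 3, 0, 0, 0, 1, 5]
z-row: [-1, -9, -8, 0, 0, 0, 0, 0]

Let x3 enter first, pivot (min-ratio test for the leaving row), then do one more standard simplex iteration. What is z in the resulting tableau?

Ratio test on column x3 — row 1: 17/1 = 17; row 2: 20/5 = 4; row 3: 8/5 = 8/5; row 4: 5/3 = 5/3. Minimum is 8/5 at row 3 (s_3 leaves); pivot element 5.
Pivot on row 3; the z-row RHS becomes 0 − (-8)·(8/5) = 64/5.
Next entering variable (most negative z-row entry -1): x2.
Ratio test on column x2 — row 1: (77/5)/4 = 77/20; row 2: entry -3 ≤ 0; row 3: (8/5)/1 = 8/5; row 4: entry -2 ≤ 0. Minimum is 8/5 at row 3 (x3 leaves); pivot element 1.
After the second pivot the z-row RHS is 64/5 − (-1)·(8/5) = 72/5.

72/5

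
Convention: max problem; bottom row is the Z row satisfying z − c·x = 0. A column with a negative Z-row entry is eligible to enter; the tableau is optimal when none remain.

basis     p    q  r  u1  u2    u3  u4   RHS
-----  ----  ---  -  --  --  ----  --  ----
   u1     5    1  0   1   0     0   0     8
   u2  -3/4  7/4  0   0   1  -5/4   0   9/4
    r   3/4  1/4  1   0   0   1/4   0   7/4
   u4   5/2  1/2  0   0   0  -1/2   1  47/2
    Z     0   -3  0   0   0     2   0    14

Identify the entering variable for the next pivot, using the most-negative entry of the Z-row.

Negative Z-row entries: q: -3.
The most negative is -3 in column q, so q enters.

q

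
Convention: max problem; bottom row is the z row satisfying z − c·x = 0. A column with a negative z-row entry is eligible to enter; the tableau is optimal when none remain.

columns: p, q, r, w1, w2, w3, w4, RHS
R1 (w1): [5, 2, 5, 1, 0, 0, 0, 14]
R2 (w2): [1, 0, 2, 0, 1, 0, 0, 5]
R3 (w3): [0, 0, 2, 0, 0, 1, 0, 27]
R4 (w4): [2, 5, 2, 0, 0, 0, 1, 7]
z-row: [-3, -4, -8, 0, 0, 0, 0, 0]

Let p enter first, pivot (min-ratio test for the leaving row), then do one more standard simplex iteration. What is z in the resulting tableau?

Ratio test on column p — row 1: 14/5 = 14/5; row 2: 5/1 = 5; row 3: entry 0 ≤ 0; row 4: 7/2 = 7/2. Minimum is 14/5 at row 1 (w1 leaves); pivot element 5.
Pivot on row 1; the z-row RHS becomes 0 − (-3)·(14/5) = 42/5.
Next entering variable (most negative z-row entry -5): r.
Ratio test on column r — row 1: (14/5)/1 = 14/5; row 2: (11/5)/1 = 11/5; row 3: 27/2 = 27/2; row 4: entry 0 ≤ 0. Minimum is 11/5 at row 2 (w2 leaves); pivot element 1.
After the second pivot the z-row RHS is 42/5 − (-5)·(11/5) = 97/5.

97/5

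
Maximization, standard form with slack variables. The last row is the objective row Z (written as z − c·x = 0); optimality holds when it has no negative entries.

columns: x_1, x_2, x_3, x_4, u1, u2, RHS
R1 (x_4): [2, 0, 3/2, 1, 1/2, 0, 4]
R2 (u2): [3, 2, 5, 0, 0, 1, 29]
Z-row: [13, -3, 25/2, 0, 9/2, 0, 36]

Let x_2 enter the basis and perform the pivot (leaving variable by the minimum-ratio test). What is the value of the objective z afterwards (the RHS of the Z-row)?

159/2

Ratio test on column x_2 — row 1: entry 0 ≤ 0; row 2: 29/2 = 29/2. Minimum is 29/2 at row 2 (u2 leaves); pivot element 2.
Pivot on row 2; the Z-row RHS becomes 36 − (-3)·(29/2) = 159/2.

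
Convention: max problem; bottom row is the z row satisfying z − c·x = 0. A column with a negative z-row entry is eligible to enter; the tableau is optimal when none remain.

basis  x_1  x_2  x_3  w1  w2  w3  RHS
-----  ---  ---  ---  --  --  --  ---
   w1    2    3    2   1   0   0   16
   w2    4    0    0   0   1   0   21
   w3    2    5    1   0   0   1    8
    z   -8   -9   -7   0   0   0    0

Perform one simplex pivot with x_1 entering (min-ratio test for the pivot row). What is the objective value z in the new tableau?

32

Ratio test on column x_1 — row 1: 16/2 = 8; row 2: 21/4 = 21/4; row 3: 8/2 = 4. Minimum is 4 at row 3 (w3 leaves); pivot element 2.
Pivot on row 3; the z-row RHS becomes 0 − (-8)·4 = 32.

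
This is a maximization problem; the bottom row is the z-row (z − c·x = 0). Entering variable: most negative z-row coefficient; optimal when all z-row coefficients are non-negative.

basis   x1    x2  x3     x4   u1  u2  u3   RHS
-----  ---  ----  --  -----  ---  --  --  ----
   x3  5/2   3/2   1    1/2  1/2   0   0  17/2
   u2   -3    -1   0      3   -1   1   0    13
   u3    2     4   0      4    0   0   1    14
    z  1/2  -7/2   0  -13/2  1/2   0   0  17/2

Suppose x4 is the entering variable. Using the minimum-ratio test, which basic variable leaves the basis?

Column x4 entries and ratios — x3: (17/2)/(1/2) = 17; u2: 13/3 = 13/3; u3: 14/4 = 7/2.
Smallest ratio is 7/2 in the row of u3, so u3 leaves.

u3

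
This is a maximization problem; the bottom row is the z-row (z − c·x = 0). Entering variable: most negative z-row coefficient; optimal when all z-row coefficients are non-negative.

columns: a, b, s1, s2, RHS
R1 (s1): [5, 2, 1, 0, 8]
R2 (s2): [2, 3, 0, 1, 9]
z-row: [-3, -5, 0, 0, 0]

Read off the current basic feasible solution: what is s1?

s1 is basic (row 1); its value is the RHS of that row, 8.

8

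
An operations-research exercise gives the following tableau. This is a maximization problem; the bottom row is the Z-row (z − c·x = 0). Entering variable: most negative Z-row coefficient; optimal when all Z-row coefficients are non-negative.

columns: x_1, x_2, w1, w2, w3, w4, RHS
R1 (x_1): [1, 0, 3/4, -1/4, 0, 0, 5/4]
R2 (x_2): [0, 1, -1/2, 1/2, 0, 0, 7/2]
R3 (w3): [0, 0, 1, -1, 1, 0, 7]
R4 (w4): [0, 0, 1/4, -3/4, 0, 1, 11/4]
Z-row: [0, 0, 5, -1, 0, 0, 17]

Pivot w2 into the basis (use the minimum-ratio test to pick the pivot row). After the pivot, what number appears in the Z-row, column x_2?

Ratio test on column w2 — row 1: entry -1/4 ≤ 0; row 2: (7/2)/(1/2) = 7; row 3: entry -1 ≤ 0; row 4: entry -3/4 ≤ 0. Minimum is 7 at row 2 (x_2 leaves); pivot element 1/2.
Divide row 2 by 1/2; eliminate column w2 from the other rows.
Z-row update in column x_2: 0 − (-1)·2 = 2.

2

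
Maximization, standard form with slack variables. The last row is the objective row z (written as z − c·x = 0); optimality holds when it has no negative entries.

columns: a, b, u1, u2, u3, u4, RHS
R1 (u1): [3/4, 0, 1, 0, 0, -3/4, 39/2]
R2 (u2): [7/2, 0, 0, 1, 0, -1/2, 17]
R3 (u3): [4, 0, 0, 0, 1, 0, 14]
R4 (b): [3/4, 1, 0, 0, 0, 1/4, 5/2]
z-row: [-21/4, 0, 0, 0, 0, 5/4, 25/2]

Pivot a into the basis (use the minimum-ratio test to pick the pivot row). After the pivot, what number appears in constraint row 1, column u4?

Ratio test on column a — row 1: (39/2)/(3/4) = 26; row 2: 17/(7/2) = 34/7; row 3: 14/4 = 7/2; row 4: (5/2)/(3/4) = 10/3. Minimum is 10/3 at row 4 (b leaves); pivot element 3/4.
Divide row 4 by 3/4; eliminate column a from the other rows.
Row 1 update in column u4: -3/4 − (3/4)·(1/3) = -1.

-1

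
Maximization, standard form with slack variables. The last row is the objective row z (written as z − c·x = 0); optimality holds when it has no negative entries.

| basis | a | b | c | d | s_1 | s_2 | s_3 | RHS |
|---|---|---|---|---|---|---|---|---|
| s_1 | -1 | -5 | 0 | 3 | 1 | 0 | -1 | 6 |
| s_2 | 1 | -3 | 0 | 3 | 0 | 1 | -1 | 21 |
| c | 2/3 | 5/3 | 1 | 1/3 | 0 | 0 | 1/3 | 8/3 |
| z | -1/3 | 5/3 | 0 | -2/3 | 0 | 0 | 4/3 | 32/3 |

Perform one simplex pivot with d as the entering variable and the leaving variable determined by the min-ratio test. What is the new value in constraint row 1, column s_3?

-1/3

Ratio test on column d — row 1: 6/3 = 2; row 2: 21/3 = 7; row 3: (8/3)/(1/3) = 8. Minimum is 2 at row 1 (s_1 leaves); pivot element 3.
Divide row 1 by 3; eliminate column d from the other rows.
In the new row 1, the s_3 entry is the old entry divided by the pivot: (-1)/3 = -1/3.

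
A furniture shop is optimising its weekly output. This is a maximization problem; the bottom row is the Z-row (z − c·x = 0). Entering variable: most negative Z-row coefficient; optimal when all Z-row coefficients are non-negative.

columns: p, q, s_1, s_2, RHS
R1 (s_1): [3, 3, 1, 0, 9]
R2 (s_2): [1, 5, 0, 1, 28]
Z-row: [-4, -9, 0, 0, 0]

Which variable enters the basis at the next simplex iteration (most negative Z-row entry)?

q

Negative Z-row entries: p: -4, q: -9.
The most negative is -9 in column q, so q enters.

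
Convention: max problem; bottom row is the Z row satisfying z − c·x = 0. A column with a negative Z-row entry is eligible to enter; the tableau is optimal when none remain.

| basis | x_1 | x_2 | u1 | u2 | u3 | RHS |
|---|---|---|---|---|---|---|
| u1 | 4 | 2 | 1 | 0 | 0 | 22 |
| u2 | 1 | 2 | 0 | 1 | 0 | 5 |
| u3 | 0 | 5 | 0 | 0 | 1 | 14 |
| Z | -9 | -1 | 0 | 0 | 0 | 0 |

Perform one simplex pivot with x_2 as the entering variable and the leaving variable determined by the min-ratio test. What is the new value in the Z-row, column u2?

Ratio test on column x_2 — row 1: 22/2 = 11; row 2: 5/2 = 5/2; row 3: 14/5 = 14/5. Minimum is 5/2 at row 2 (u2 leaves); pivot element 2.
Divide row 2 by 2; eliminate column x_2 from the other rows.
Z-row update in column u2: 0 − (-1)·(1/2) = 1/2.

1/2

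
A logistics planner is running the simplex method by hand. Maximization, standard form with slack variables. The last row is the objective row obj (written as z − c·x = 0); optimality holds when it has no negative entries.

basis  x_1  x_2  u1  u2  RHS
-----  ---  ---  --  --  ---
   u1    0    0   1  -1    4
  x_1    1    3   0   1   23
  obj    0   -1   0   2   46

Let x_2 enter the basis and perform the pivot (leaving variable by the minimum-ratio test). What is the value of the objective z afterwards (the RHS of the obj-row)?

161/3

Ratio test on column x_2 — row 1: entry 0 ≤ 0; row 2: 23/3 = 23/3. Minimum is 23/3 at row 2 (x_1 leaves); pivot element 3.
Pivot on row 2; the obj-row RHS becomes 46 − (-1)·(23/3) = 161/3.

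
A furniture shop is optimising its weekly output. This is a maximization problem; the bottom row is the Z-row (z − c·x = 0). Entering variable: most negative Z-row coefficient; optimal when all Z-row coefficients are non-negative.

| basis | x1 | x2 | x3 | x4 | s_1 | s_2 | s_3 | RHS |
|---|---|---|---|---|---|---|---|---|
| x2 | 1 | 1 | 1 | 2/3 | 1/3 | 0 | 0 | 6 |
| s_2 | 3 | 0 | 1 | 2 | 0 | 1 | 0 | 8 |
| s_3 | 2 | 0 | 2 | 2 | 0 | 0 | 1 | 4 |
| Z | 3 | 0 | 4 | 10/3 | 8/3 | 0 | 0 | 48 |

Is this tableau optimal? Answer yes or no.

Every Z-row coefficient is ≥ 0, so the tableau is optimal.

yes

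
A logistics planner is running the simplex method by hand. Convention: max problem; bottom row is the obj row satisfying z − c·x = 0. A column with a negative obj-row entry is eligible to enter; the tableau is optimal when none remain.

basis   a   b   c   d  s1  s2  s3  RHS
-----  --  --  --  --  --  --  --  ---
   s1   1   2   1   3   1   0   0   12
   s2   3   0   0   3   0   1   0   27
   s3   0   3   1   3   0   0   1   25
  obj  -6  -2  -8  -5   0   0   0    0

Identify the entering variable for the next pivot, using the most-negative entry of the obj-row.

Negative obj-row entries: a: -6, b: -2, c: -8, d: -5.
The most negative is -8 in column c, so c enters.

c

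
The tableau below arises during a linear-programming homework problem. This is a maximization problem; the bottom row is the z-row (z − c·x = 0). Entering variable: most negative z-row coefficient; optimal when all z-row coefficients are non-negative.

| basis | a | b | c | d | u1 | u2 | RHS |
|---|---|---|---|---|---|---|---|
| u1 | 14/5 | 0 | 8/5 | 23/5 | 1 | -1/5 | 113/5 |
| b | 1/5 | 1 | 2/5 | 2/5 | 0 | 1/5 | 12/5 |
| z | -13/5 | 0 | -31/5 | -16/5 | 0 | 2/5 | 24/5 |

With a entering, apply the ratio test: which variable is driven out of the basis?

u1

Column a entries and ratios — u1: (113/5)/(14/5) = 113/14; b: (12/5)/(1/5) = 12.
Smallest ratio is 113/14 in the row of u1, so u1 leaves.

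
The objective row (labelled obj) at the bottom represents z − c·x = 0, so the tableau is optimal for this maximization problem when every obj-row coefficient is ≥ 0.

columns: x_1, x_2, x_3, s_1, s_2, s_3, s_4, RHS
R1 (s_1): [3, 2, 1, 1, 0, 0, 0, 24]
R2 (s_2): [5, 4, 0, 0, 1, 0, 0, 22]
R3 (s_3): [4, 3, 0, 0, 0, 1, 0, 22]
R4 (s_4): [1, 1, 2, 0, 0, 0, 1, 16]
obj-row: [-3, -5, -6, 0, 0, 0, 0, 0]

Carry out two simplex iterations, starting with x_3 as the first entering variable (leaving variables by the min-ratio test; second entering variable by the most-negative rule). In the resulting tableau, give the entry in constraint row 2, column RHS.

Ratio test on column x_3 — row 1: 24/1 = 24; row 2: entry 0 ≤ 0; row 3: entry 0 ≤ 0; row 4: 16/2 = 8. Minimum is 8 at row 4 (s_4 leaves); pivot element 2.
Divide row 4 by 2; eliminate column x_3 from the other rows.
Second iteration: most negative obj-row entry is -2 in column x_2, so x_2 enters.
Ratio test on column x_2 — row 1: 16/(3/2) = 32/3; row 2: 22/4 = 11/2; row 3: 22/3 = 22/3; row 4: 8/(1/2) = 16. Minimum is 11/2 at row 2 (s_2 leaves); pivot element 4.
Divide row 2 by 4; eliminate column x_2 from the other rows.
After both pivots, the entry at constraint row 2, column RHS is 11/2.

11/2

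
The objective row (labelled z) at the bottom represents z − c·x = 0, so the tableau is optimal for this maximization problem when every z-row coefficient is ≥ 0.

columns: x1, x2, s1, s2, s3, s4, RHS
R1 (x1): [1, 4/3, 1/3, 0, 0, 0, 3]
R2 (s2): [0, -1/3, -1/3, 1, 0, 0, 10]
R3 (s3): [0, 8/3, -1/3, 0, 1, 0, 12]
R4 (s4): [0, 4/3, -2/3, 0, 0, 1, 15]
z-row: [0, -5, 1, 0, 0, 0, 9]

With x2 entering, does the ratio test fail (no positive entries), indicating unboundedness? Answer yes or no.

Column x2 has positive entries in row(s) 1, 3, 4, so the ratio test bounds it — not unbounded.

no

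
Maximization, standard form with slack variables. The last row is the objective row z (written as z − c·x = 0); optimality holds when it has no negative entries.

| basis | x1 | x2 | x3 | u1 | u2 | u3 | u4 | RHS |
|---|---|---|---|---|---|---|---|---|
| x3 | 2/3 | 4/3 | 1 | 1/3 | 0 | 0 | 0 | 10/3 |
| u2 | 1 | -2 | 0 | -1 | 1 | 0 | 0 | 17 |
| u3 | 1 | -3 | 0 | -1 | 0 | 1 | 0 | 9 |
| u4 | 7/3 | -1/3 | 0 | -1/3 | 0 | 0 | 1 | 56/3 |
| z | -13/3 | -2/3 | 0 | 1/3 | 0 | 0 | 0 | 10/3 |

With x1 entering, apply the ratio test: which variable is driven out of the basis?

Column x1 entries and ratios — x3: (10/3)/(2/3) = 5; u2: 17/1 = 17; u3: 9/1 = 9; u4: (56/3)/(7/3) = 8.
Smallest ratio is 5 in the row of x3, so x3 leaves.

x3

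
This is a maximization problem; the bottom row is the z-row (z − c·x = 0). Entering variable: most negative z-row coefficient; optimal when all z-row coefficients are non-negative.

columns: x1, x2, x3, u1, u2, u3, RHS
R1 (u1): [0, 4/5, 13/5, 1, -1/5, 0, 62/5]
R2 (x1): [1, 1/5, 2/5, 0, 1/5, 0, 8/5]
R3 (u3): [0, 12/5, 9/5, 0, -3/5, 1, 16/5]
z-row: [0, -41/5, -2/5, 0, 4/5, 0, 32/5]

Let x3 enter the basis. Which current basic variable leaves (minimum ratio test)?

Column x3 entries and ratios — u1: (62/5)/(13/5) = 62/13; x1: (8/5)/(2/5) = 4; u3: (16/5)/(9/5) = 16/9.
Smallest ratio is 16/9 in the row of u3, so u3 leaves.

u3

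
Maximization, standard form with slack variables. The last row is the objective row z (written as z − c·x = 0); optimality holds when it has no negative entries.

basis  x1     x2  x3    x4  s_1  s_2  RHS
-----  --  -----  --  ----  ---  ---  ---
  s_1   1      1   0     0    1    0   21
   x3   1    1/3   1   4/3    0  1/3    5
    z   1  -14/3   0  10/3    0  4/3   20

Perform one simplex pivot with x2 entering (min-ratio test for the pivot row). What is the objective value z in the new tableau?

90

Ratio test on column x2 — row 1: 21/1 = 21; row 2: 5/(1/3) = 15. Minimum is 15 at row 2 (x3 leaves); pivot element 1/3.
Pivot on row 2; the z-row RHS becomes 20 − (-14/3)·15 = 90.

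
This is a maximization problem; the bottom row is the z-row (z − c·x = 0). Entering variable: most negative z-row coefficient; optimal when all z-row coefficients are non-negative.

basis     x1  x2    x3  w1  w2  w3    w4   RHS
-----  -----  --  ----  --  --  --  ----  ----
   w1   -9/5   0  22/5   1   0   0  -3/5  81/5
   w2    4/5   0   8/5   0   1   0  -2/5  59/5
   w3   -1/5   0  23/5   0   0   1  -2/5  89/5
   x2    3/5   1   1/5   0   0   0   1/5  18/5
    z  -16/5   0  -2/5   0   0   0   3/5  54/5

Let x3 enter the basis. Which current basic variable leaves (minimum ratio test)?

Column x3 entries and ratios — w1: (81/5)/(22/5) = 81/22; w2: (59/5)/(8/5) = 59/8; w3: (89/5)/(23/5) = 89/23; x2: (18/5)/(1/5) = 18.
Smallest ratio is 81/22 in the row of w1, so w1 leaves.

w1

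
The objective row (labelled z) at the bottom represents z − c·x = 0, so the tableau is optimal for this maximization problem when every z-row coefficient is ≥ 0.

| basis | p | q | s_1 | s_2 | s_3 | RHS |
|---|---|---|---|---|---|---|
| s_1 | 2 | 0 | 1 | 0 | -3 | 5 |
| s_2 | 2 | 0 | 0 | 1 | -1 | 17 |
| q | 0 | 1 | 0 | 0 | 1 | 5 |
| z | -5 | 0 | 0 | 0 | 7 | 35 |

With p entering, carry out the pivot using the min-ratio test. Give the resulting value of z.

95/2

Ratio test on column p — row 1: 5/2 = 5/2; row 2: 17/2 = 17/2; row 3: entry 0 ≤ 0. Minimum is 5/2 at row 1 (s_1 leaves); pivot element 2.
Pivot on row 1; the z-row RHS becomes 35 − (-5)·(5/2) = 95/2.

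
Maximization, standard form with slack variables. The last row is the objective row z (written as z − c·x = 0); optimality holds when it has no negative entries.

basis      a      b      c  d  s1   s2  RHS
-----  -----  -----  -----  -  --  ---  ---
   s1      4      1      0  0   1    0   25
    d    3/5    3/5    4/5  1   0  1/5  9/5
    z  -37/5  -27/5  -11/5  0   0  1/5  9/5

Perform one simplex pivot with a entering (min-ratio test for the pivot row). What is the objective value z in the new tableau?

24

Ratio test on column a — row 1: 25/4 = 25/4; row 2: (9/5)/(3/5) = 3. Minimum is 3 at row 2 (d leaves); pivot element 3/5.
Pivot on row 2; the z-row RHS becomes 9/5 − (-37/5)·3 = 24.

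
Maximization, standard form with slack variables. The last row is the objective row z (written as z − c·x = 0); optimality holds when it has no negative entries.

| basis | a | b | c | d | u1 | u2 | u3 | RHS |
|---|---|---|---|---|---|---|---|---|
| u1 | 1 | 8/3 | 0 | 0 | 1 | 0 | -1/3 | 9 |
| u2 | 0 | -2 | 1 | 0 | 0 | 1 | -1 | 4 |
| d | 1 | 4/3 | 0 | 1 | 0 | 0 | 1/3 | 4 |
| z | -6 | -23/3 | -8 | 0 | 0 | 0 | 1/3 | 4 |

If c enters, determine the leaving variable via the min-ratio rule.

u2

Column c entries and ratios — u1: 0 ≤ 0, skip; u2: 4/1 = 4; d: 0 ≤ 0, skip.
Smallest ratio is 4 in the row of u2, so u2 leaves.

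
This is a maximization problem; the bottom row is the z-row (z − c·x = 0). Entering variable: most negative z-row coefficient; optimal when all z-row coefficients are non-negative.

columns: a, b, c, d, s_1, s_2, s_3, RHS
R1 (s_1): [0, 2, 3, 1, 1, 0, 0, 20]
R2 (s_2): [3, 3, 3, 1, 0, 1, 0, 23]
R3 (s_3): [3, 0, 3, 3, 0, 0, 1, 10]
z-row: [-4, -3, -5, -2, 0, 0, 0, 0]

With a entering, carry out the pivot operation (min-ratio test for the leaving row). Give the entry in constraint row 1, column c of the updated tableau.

Ratio test on column a — row 1: entry 0 ≤ 0; row 2: 23/3 = 23/3; row 3: 10/3 = 10/3. Minimum is 10/3 at row 3 (s_3 leaves); pivot element 3.
Divide row 3 by 3; eliminate column a from the other rows.
Row 1 update in column c: 3 − 0·1 = 3.

3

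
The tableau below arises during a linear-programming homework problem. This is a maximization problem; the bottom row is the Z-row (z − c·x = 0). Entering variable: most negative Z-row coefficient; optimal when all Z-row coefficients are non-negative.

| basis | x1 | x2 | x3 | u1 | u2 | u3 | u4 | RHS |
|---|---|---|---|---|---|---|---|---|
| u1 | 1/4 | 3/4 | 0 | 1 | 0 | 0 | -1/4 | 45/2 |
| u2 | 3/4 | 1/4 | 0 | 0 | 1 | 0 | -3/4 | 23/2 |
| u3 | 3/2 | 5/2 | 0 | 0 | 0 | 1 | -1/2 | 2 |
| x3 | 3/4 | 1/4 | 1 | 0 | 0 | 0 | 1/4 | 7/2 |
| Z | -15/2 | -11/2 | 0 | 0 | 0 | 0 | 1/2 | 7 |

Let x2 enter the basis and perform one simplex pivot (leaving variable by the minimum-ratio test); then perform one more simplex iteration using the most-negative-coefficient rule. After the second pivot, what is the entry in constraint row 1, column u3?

Ratio test on column x2 — row 1: (45/2)/(3/4) = 30; row 2: (23/2)/(1/4) = 46; row 3: 2/(5/2) = 4/5; row 4: (7/2)/(1/4) = 14. Minimum is 4/5 at row 3 (u3 leaves); pivot element 5/2.
Divide row 3 by 5/2; eliminate column x2 from the other rows.
Second iteration: most negative Z-row entry is -21/5 in column x1, so x1 enters.
Ratio test on column x1 — row 1: entry -1/5 ≤ 0; row 2: (113/10)/(3/5) = 113/6; row 3: (4/5)/(3/5) = 4/3; row 4: (33/10)/(3/5) = 11/2. Minimum is 4/3 at row 3 (x2 leaves); pivot element 3/5.
Divide row 3 by 3/5; eliminate column x1 from the other rows.
After both pivots, the entry at constraint row 1, column u3 is -1/6.

-1/6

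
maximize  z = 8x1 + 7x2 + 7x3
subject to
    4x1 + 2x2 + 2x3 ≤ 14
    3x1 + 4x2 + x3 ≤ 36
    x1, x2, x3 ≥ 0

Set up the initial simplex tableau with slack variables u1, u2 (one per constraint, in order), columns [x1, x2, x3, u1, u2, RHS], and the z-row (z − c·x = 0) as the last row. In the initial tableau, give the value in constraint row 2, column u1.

Slack u1 belongs to constraint 1; its column is the unit vector e_1, so the entry in row 2 is 0.

0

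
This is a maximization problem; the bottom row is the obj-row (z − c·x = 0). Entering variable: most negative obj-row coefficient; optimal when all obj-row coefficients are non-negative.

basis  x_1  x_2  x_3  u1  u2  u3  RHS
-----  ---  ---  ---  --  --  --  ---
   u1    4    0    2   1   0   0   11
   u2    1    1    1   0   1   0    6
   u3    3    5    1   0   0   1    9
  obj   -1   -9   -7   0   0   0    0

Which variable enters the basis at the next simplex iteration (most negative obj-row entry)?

Negative obj-row entries: x_1: -1, x_2: -9, x_3: -7.
The most negative is -9 in column x_2, so x_2 enters.

x_2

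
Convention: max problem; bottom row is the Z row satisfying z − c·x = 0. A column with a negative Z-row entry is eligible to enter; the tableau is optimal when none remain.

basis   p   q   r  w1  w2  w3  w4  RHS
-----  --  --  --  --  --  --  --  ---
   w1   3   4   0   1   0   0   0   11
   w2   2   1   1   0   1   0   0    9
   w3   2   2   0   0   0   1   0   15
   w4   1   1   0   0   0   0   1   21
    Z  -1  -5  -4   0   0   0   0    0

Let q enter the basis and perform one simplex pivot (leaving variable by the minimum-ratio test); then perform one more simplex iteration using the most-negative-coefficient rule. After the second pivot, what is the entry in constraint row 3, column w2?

Ratio test on column q — row 1: 11/4 = 11/4; row 2: 9/1 = 9; row 3: 15/2 = 15/2; row 4: 21/1 = 21. Minimum is 11/4 at row 1 (w1 leaves); pivot element 4.
Divide row 1 by 4; eliminate column q from the other rows.
Second iteration: most negative Z-row entry is -4 in column r, so r enters.
Ratio test on column r — row 1: entry 0 ≤ 0; row 2: (25/4)/1 = 25/4; row 3: entry 0 ≤ 0; row 4: entry 0 ≤ 0. Minimum is 25/4 at row 2 (w2 leaves); pivot element 1.
Divide row 2 by 1; eliminate column r from the other rows.
After both pivots, the entry at constraint row 3, column w2 is 0.

0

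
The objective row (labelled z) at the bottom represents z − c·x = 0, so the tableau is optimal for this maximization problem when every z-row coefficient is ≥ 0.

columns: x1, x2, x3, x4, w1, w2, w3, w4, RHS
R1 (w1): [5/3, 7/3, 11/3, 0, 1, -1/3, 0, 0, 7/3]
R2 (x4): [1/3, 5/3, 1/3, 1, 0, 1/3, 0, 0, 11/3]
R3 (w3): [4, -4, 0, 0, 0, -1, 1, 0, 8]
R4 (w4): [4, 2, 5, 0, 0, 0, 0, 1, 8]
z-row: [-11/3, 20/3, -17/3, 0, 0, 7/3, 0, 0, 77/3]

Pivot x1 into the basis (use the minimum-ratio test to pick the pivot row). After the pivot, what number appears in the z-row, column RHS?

154/5

Ratio test on column x1 — row 1: (7/3)/(5/3) = 7/5; row 2: (11/3)/(1/3) = 11; row 3: 8/4 = 2; row 4: 8/4 = 2. Minimum is 7/5 at row 1 (w1 leaves); pivot element 5/3.
Divide row 1 by 5/3; eliminate column x1 from the other rows.
z-row update in column RHS: 77/3 − (-11/3)·(7/5) = 154/5.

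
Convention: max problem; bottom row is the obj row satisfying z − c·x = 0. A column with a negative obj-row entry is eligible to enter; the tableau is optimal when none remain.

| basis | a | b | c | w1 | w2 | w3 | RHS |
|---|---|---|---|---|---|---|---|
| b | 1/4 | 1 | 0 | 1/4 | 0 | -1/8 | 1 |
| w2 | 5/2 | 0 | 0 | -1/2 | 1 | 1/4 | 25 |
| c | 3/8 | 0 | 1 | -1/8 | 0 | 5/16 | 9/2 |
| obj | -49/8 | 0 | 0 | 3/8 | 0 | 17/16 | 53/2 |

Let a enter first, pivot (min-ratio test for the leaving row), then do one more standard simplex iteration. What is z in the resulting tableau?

63

Ratio test on column a — row 1: 1/(1/4) = 4; row 2: 25/(5/2) = 10; row 3: (9/2)/(3/8) = 12. Minimum is 4 at row 1 (b leaves); pivot element 1/4.
Pivot on row 1; the obj-row RHS becomes 53/2 − (-49/8)·4 = 51.
Next entering variable (most negative obj-row entry -2): w3.
Ratio test on column w3 — row 1: entry -1/2 ≤ 0; row 2: 15/(3/2) = 10; row 3: 3/(1/2) = 6. Minimum is 6 at row 3 (c leaves); pivot element 1/2.
After the second pivot the obj-row RHS is 51 − (-2)·6 = 63.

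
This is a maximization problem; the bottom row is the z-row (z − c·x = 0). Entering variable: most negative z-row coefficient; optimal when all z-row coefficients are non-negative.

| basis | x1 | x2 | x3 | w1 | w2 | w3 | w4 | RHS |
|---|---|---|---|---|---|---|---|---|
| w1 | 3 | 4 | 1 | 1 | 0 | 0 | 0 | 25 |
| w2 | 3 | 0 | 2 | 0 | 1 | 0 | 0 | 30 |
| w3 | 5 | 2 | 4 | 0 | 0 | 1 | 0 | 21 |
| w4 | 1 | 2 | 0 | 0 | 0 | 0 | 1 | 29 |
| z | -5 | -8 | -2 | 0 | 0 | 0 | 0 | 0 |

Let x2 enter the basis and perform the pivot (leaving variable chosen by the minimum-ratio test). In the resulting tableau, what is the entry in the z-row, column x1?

1

Ratio test on column x2 — row 1: 25/4 = 25/4; row 2: entry 0 ≤ 0; row 3: 21/2 = 21/2; row 4: 29/2 = 29/2. Minimum is 25/4 at row 1 (w1 leaves); pivot element 4.
Divide row 1 by 4; eliminate column x2 from the other rows.
z-row update in column x1: -5 − (-8)·(3/4) = 1.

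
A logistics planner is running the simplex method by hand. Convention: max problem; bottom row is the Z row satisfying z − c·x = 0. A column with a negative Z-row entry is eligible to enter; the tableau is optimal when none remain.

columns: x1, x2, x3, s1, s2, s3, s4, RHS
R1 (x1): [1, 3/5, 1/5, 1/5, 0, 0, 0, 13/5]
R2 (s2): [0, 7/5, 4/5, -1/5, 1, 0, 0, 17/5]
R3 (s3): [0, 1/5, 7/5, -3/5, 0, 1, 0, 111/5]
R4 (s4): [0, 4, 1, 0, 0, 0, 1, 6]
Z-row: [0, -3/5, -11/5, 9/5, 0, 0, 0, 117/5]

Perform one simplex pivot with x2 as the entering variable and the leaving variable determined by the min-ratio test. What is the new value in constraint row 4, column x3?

Ratio test on column x2 — row 1: (13/5)/(3/5) = 13/3; row 2: (17/5)/(7/5) = 17/7; row 3: (111/5)/(1/5) = 111; row 4: 6/4 = 3/2. Minimum is 3/2 at row 4 (s4 leaves); pivot element 4.
Divide row 4 by 4; eliminate column x2 from the other rows.
In the new row 4, the x3 entry is the old entry divided by the pivot: 1/4 = 1/4.

1/4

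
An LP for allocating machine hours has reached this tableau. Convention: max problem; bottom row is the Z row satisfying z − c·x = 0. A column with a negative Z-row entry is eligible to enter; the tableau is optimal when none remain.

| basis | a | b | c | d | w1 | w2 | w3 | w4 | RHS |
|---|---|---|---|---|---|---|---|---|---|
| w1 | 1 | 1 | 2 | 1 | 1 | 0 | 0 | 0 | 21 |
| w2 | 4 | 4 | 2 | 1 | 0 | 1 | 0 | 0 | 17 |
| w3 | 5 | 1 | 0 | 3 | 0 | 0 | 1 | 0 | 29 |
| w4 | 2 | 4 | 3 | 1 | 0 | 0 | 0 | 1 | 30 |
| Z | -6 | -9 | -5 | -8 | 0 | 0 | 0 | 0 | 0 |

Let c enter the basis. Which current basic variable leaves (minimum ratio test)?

w2

Column c entries and ratios — w1: 21/2 = 21/2; w2: 17/2 = 17/2; w3: 0 ≤ 0, skip; w4: 30/3 = 10.
Smallest ratio is 17/2 in the row of w2, so w2 leaves.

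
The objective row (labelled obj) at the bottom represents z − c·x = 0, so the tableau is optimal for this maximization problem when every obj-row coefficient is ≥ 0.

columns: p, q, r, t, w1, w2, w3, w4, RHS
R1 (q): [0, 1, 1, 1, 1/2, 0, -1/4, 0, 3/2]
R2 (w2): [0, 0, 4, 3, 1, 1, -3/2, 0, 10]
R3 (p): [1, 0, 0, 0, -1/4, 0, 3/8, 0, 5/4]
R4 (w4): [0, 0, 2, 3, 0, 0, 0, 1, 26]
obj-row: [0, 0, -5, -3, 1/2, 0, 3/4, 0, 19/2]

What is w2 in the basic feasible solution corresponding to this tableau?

w2 is basic (row 2); its value is the RHS of that row, 10.

10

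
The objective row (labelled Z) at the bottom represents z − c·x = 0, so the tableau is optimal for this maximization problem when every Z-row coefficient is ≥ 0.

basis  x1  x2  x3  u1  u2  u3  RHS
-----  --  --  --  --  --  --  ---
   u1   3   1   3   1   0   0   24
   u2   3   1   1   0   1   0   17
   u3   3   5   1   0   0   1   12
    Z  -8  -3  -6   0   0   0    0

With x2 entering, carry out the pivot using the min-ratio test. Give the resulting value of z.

Ratio test on column x2 — row 1: 24/1 = 24; row 2: 17/1 = 17; row 3: 12/5 = 12/5. Minimum is 12/5 at row 3 (u3 leaves); pivot element 5.
Pivot on row 3; the Z-row RHS becomes 0 − (-3)·(12/5) = 36/5.

36/5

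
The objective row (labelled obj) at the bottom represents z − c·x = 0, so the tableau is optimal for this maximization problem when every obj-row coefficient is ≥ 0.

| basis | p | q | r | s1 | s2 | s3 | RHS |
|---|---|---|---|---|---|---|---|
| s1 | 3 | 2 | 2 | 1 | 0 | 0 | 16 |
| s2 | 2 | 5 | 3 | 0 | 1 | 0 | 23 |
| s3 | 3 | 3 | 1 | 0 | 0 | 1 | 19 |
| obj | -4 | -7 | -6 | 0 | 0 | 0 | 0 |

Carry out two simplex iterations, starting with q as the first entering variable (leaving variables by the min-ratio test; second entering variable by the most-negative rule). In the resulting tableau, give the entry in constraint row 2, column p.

Ratio test on column q — row 1: 16/2 = 8; row 2: 23/5 = 23/5; row 3: 19/3 = 19/3. Minimum is 23/5 at row 2 (s2 leaves); pivot element 5.
Divide row 2 by 5; eliminate column q from the other rows.
Second iteration: most negative obj-row entry is -9/5 in column r, so r enters.
Ratio test on column r — row 1: (34/5)/(4/5) = 17/2; row 2: (23/5)/(3/5) = 23/3; row 3: entry -4/5 ≤ 0. Minimum is 23/3 at row 2 (q leaves); pivot element 3/5.
Divide row 2 by 3/5; eliminate column r from the other rows.
After both pivots, the entry at constraint row 2, column p is 2/3.

2/3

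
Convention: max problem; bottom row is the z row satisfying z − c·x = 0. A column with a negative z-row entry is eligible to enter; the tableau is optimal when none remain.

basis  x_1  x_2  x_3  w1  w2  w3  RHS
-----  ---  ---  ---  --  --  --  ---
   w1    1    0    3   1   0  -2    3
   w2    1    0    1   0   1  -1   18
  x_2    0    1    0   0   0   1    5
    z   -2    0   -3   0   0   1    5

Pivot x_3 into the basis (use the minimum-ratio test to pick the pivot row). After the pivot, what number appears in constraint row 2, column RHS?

Ratio test on column x_3 — row 1: 3/3 = 1; row 2: 18/1 = 18; row 3: entry 0 ≤ 0. Minimum is 1 at row 1 (w1 leaves); pivot element 3.
Divide row 1 by 3; eliminate column x_3 from the other rows.
Row 2 update in column RHS: 18 − 1·1 = 17.

17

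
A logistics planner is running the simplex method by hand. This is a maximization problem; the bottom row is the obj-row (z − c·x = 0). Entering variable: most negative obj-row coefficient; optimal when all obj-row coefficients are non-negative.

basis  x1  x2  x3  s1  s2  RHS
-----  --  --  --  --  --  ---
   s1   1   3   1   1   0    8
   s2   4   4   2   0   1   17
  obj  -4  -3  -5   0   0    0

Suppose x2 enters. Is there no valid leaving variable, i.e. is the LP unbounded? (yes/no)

no

Column x2 has positive entries in row(s) 1, 2, so the ratio test bounds it — not unbounded.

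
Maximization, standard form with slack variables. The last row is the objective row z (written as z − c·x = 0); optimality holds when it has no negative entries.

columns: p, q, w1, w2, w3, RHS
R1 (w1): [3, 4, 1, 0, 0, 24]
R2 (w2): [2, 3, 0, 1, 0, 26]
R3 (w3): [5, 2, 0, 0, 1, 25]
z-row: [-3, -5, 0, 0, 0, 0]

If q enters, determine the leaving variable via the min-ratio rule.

w1

Column q entries and ratios — w1: 24/4 = 6; w2: 26/3 = 26/3; w3: 25/2 = 25/2.
Smallest ratio is 6 in the row of w1, so w1 leaves.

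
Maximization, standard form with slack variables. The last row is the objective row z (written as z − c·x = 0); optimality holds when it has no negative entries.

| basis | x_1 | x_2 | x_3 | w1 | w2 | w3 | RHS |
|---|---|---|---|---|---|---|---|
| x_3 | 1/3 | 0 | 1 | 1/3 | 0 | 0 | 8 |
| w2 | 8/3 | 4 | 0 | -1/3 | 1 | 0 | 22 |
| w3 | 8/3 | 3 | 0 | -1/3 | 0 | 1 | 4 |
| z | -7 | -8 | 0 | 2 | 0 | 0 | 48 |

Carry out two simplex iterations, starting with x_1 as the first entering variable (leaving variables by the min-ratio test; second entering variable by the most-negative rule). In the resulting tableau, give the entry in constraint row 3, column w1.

Ratio test on column x_1 — row 1: 8/(1/3) = 24; row 2: 22/(8/3) = 33/4; row 3: 4/(8/3) = 3/2. Minimum is 3/2 at row 3 (w3 leaves); pivot element 8/3.
Divide row 3 by 8/3; eliminate column x_1 from the other rows.
Second iteration: most negative z-row entry is -1/8 in column x_2, so x_2 enters.
Ratio test on column x_2 — row 1: entry -3/8 ≤ 0; row 2: 18/1 = 18; row 3: (3/2)/(9/8) = 4/3. Minimum is 4/3 at row 3 (x_1 leaves); pivot element 9/8.
Divide row 3 by 9/8; eliminate column x_2 from the other rows.
After both pivots, the entry at constraint row 3, column w1 is -1/9.

-1/9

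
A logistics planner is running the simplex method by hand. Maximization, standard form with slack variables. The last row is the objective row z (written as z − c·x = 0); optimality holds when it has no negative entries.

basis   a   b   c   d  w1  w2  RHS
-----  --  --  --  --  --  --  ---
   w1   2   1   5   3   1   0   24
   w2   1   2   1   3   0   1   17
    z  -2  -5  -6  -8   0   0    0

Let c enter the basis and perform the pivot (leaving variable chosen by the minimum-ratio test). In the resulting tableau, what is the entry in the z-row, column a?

Ratio test on column c — row 1: 24/5 = 24/5; row 2: 17/1 = 17. Minimum is 24/5 at row 1 (w1 leaves); pivot element 5.
Divide row 1 by 5; eliminate column c from the other rows.
z-row update in column a: -2 − (-6)·(2/5) = 2/5.

2/5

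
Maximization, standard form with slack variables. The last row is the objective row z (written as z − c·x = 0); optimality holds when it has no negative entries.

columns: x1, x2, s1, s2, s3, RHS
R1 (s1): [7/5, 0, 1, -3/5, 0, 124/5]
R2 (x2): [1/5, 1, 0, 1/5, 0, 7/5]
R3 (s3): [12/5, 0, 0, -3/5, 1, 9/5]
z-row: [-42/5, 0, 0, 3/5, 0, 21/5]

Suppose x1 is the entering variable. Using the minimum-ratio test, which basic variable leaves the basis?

s3

Column x1 entries and ratios — s1: (124/5)/(7/5) = 124/7; x2: (7/5)/(1/5) = 7; s3: (9/5)/(12/5) = 3/4.
Smallest ratio is 3/4 in the row of s3, so s3 leaves.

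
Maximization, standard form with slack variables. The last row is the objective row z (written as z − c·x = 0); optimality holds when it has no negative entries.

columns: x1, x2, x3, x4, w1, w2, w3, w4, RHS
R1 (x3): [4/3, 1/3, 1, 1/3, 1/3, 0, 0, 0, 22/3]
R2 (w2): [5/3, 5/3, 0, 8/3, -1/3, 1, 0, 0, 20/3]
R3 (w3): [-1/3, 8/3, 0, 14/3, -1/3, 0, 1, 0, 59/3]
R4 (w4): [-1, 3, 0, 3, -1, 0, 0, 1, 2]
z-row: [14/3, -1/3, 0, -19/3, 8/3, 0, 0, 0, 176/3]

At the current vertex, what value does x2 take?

0

x2 is not in the basis, so in the current basic feasible solution x2 = 0.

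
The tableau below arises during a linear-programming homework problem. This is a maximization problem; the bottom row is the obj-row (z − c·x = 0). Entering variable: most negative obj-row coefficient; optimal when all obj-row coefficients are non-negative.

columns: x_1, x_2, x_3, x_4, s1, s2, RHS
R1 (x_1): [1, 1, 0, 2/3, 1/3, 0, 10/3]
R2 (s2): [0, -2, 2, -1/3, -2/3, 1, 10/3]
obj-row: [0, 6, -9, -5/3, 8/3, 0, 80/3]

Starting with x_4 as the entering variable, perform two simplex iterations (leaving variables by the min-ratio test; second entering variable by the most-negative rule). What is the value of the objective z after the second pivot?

115/2

Ratio test on column x_4 — row 1: (10/3)/(2/3) = 5; row 2: entry -1/3 ≤ 0. Minimum is 5 at row 1 (x_1 leaves); pivot element 2/3.
Pivot on row 1; the obj-row RHS becomes 80/3 − (-5/3)·5 = 35.
Next entering variable (most negative obj-row entry -9): x_3.
Ratio test on column x_3 — row 1: entry 0 ≤ 0; row 2: 5/2 = 5/2. Minimum is 5/2 at row 2 (s2 leaves); pivot element 2.
After the second pivot the obj-row RHS is 35 − (-9)·(5/2) = 115/2.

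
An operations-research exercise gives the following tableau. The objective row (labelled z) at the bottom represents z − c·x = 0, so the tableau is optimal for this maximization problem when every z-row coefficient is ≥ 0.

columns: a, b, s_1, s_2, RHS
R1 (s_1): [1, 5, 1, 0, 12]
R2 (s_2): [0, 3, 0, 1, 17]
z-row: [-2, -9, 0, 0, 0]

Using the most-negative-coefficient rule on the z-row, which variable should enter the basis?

Negative z-row entries: a: -2, b: -9.
The most negative is -9 in column b, so b enters.

b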